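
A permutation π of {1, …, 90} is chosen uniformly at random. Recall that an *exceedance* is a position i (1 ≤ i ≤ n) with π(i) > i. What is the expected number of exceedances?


Write X = Σ_{i=1}^{90} X_i, where X_i = 1_{π(i) > i}.
For each fixed i, π(i) is uniform over {1, …, 90} (marginal of a uniform permutation), so P[π(i) > i] = (n − i)/n. Summing: Σ_{i=1}^{90} (n − i)/n = (0 + 1 + … + 89)/90 = 90(90 − 1)/(2·90) = (90 − 1)/2.
Hence E[X] = Σ_{i=1}^{90} (90 − i)/90 = 89/2 ≈ 44.500.

E[X] = 89/2 = 44.500.


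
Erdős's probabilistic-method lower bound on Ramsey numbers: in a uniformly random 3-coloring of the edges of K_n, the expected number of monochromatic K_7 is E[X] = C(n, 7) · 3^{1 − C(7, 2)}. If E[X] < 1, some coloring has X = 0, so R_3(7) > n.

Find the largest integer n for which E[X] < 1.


We need C(n, 7) · 3^{1 − 21} < 1, i.e. C(n, 7) < 3^{21 − 1} = 3486784401.
Check values of n near the boundary:
  n = 80: C(80, 7) = 3176716400; 3176716400 < 3486784401? YES
  n = 81: C(81, 7) = 3477216600; 3477216600 < 3486784401? YES
  n = 82: C(82, 7) = 3801756816; 3801756816 < 3486784401? NO
  n = 83: C(83, 7) = 4151918628; 4151918628 < 3486784401? NO
  n = 84: C(84, 7) = 4529365776; 4529365776 < 3486784401? NO
The largest n with C(n, 7) < 3486784401 is n = 81 (where E[X] = 42928600/43046721 ≈ 0.997). Hence R_3(7) > 81, i.e. R_3(7) ≥ 82.

Largest n = 81; hence R_3(7) > 81.


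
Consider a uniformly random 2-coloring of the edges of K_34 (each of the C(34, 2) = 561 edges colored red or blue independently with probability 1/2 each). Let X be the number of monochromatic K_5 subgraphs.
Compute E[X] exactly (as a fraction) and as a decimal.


Let X = Σ_S X_S over the C(34, 5) = 278256 subsets S of size 5, where X_S = 1 if the K_5 on S is monochromatic.
For a fixed S, the K_5 on S has C(5, 2) = 10 edges. P[all 10 edges red] = (1/2)^10, and likewise for blue, so P[monochromatic] = 2·(1/2)^10 = 2^{1 − 10} = 1/512.
Summing: E[X] = C(34, 5) · 2^{1 − 10} = 278256 · 1/512 = 17391/32.
Numerically: E[X] ≈ 543.468750.

E[X] = C(34,5)·2^(1−C(5,2)) = 17391/32 ≈ 543.468750.


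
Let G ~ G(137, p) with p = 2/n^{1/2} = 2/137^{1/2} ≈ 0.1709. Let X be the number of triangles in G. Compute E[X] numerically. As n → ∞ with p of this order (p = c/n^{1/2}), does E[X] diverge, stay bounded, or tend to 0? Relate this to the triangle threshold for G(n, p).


Number of potential triangles: C(137, 3) = 419220.
Each occurs with probability p³ ≈ (0.1709)³ ≈ 4.988950e-03.
By linearity: E[X] = C(137, 3)·p³ ≈ 419220 · 4.988950e-03 ≈ 2091.4675.
Since α = 1/2 < 1, p = c/n^{1/2} ≫ 1/n is above the triangle threshold p ~ 1/n. Asymptotically E[X] ~ (c³/6)·n^{3(1−α)} = (2³/6)·n^{1.5} → ∞; triangles are abundant w.h.p.

E[X] ≈ 2091.4675; in regime p = Θ(1/n^{1/2}) E[X] diverges (above the triangle threshold p ~ 1/n).


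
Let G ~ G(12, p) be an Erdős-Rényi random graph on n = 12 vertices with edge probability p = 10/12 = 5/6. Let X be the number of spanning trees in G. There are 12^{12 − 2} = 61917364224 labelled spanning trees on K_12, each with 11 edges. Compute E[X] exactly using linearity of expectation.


K_12 has 12^{12 − 2} = 61917364224 labelled spanning trees.
For each such spanning tree H, let X_H = 1 if all 11 edges of H are present in G. Then P[X_H = 1] = p^{11} = (5/6)^{11} = 48828125/362797056.
By linearity of expectation: E[X] = Σ_H E[X_H] = 61917364224 · p^{11} = 61917364224 · 48828125/362797056 = 25000000000/3.
Numerically: E[X] ≈ 8.3333e+09.

E[X] = 61917364224 · (5/6)^{11} = 25000000000/3 ≈ 8.3333e+09.


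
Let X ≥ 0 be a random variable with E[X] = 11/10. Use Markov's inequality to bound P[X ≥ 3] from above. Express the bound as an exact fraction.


μ = E[X] = 11/10, a = 3.
Markov: P[X ≥ 3] ≤ μ/a = (11/10)/3 = 11/30.
Numerically: ≈ 0.3667.
(Since a = 3 > μ = 1.1000, the bound 11/30 is < 1 and informative.)

P[X ≥ 3] ≤ 11/30 ≈ 0.3667.


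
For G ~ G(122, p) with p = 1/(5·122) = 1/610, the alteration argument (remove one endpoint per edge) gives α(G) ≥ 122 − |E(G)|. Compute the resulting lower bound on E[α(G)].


E[|E(G)|] = C(122, 2)·p = 7381 · (1/610) = 121/10.
E[α(G)] ≥ n − E[|E(G)|] = 122 − 121/10 = 1099/10.
Numerically: ≈ 109.90000.
(This is only a lower bound; the true E[α(G)] may be larger.)

E[α(G)] ≥ 1099/10 ≈ 109.90000.


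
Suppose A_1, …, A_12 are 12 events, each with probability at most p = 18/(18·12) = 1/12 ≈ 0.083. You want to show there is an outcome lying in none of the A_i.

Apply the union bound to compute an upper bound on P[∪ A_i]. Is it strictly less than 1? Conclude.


Union bound: P[∪_{i=1}^{12} A_i] ≤ Σ_i P[A_i] ≤ 12·p = 12·(1/12) = 1.
Numerically: 1 ≈ 1.000.
Is 1 < 1? NO.
Since the bound 1 is ≥ 1, the union bound is uninformative here; it does NOT by itself certify existence.

12·p = 1 ≈ 1.000; existence NOT certified by the union bound.


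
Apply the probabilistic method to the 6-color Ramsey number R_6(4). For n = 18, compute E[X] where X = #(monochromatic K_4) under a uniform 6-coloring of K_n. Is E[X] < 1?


E[X] = C(18, 4) · 6^{1 − 6} = 3060 · 6^{−5} = 3060/7776.
As a reduced fraction: E[X] = 85/216 ≈ 0.3935.
Is E[X] < 1? YES.
Since E[X] < 1, there exists a 6-coloring of K_{18} with no monochromatic K_4; hence R_6(4) > 18.

E[X] = 85/216 ≈ 0.3935; E[X] < 1, so R_6(4) > 18.


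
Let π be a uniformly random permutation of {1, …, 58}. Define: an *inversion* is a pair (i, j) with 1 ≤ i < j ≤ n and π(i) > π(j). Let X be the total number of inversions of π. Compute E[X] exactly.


Write X = Σ X_I over the C(58, 2) = 1653 pairs i < j, with X_I the indicator of one inversion.
There are 1653 indicators.
For each fixed pair i < j, the values π(i) and π(j) are two distinct elements of {1, …, 58} in uniformly random order; by symmetry P[π(i) > π(j)] = 1/2.
By linearity: E[X] = 1653 · (1/2) = C(58, 2) · (1/2) = 1653/2 = 1653/2 ≈ 826.500000.

E[X] = 1653/2 = 826.500000.


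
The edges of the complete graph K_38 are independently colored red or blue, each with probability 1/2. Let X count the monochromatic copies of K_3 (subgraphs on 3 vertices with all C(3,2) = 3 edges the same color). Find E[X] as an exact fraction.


Let X = Σ_S X_S over the C(38, 3) = 8436 subsets S of size 3, where X_S = 1 if the K_3 on S is monochromatic.
For a fixed S, the K_3 on S has C(3, 2) = 3 edges. P[all 3 edges red] = (1/2)^3, and likewise for blue, so P[monochromatic] = 2·(1/2)^3 = 2^{1 − 3} = 1/4.
By linearity of expectation: E[X] = C(38, 3) · 2^{1 − 3} = 8436 · 1/4 = 2109.
Numerically: E[X] ≈ 2109.00000.

E[X] = C(38,3)·2^(1−C(3,2)) = 2109 ≈ 2109.00000.


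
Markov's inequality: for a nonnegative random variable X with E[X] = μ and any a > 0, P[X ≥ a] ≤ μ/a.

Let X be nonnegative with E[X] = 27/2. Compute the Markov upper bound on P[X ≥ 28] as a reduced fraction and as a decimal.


μ = E[X] = 27/2, a = 28.
Markov: P[X ≥ 28] ≤ μ/a = (27/2)/28 = 27/56.
Numerically: ≈ 0.4821.
(Since a = 28 > μ = 13.5000, the bound 27/56 is < 1 and informative.)

P[X ≥ 28] ≤ 27/56 ≈ 0.4821.


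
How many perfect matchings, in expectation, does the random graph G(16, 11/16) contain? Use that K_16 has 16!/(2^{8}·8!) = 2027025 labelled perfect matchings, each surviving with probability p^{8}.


K_16 has 16!/(2^{8}·8!) = 2027025 labelled perfect matchings.
For each such perfect matching H, let X_H = 1 if all 8 edges of H are present in G. Then P[X_H = 1] = p^{8} = (11/16)^{8} = 214358881/4294967296.
By linearity: E[X] = Σ_H E[X_H] = 2027025 · p^{8} = 2027025 · 214358881/4294967296 = 434510810759025/4294967296.
Numerically: E[X] ≈ 1.012e+05.

E[X] = 2027025 · (11/16)^{8} = 434510810759025/4294967296 ≈ 1.012e+05.


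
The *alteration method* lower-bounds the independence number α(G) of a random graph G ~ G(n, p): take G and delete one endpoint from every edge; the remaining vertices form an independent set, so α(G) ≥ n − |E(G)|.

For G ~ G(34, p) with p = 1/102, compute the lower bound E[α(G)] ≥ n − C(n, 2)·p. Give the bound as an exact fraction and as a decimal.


E[|E(G)|] = C(34, 2)·p = 561 · (1/102) = 11/2.
E[α(G)] ≥ n − E[|E(G)|] = 34 − 11/2 = 57/2.
Numerically: ≈ 28.5000.
(This is only a lower bound; the true E[α(G)] may be larger.)

E[α(G)] ≥ 57/2 ≈ 28.5000.


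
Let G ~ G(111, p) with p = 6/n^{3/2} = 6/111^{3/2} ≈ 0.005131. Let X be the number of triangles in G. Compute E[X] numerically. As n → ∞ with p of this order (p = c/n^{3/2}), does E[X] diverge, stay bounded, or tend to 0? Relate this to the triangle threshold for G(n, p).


Number of potential triangles: C(111, 3) = 221815.
Each occurs with probability p³ ≈ (0.005131)³ ≈ 1.350518e-07.
By linearity: E[X] = C(111, 3)·p³ ≈ 221815 · 1.350518e-07 ≈ 0.0300.
Since α = 3/2 > 1, p = c/n^{3/2} = o(1/n) is below the triangle threshold p ~ 1/n. Asymptotically E[X] ~ (c³/6)·n^{3(1−α)} = (6³/6)·n^{-1.5} → 0, so by Markov's inequality G has no triangles w.h.p.

E[X] ≈ 0.0300; in regime p = Θ(1/n^{3/2}) E[X] tends to 0 (below the triangle threshold p ~ 1/n).


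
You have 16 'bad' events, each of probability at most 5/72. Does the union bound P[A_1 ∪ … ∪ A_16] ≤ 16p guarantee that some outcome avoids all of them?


Union bound: P[∪_{i=1}^{16} A_i] ≤ Σ_i P[A_i] ≤ 16·p = 16·(5/72) = 10/9.
Numerically: 10/9 ≈ 1.1111.
Is 10/9 < 1? NO.
Since the bound 10/9 is ≥ 1, the union bound is uninformative here; it does NOT by itself certify existence.

16·p = 10/9 ≈ 1.1111; existence NOT certified by the union bound.


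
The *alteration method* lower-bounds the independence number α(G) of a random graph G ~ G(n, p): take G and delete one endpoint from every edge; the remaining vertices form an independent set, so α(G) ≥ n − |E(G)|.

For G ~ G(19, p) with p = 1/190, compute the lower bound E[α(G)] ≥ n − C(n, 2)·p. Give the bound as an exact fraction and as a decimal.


E[|E(G)|] = C(19, 2)·p = 171 · (1/190) = 9/10.
E[α(G)] ≥ n − E[|E(G)|] = 19 − 9/10 = 181/10.
Numerically: ≈ 18.1000.
(This is only a lower bound; the true E[α(G)] may be larger.)

E[α(G)] ≥ 181/10 ≈ 18.1000.


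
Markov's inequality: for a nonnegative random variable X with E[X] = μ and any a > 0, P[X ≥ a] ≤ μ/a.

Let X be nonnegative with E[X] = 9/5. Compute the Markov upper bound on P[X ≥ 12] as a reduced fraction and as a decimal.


μ = E[X] = 9/5, a = 12.
Markov: P[X ≥ 12] ≤ μ/a = (9/5)/12 = 3/20.
Numerically: ≈ 0.150.
(Since a = 12 > μ = 1.800, the bound 3/20 is < 1 and informative.)

P[X ≥ 12] ≤ 3/20 ≈ 0.150.


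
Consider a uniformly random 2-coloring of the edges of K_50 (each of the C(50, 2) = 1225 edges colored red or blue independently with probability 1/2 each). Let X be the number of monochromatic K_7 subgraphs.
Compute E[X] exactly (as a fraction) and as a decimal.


Let X = Σ_S X_S over the C(50, 7) = 99884400 subsets S of size 7, where X_S = 1 if the K_7 on S is monochromatic.
For a fixed S, the K_7 on S has C(7, 2) = 21 edges. P[all 21 edges red] = (1/2)^21, and likewise for blue, so P[monochromatic] = 2·(1/2)^21 = 2^{1 − 21} = 1/1048576.
By linearity of expectation: E[X] = C(50, 7) · 2^{1 − 21} = 99884400 · 1/1048576 = 6242775/65536.
Numerically: E[X] ≈ 95.2572.

E[X] = C(50,7)·2^(1−C(7,2)) = 6242775/65536 ≈ 95.2572.


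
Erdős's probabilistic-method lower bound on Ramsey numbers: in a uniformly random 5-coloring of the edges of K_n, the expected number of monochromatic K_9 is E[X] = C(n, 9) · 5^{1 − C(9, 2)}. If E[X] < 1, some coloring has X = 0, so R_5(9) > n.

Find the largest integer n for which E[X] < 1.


We need C(n, 9) · 5^{1 − 36} < 1, i.e. C(n, 9) < 5^{36 − 1} = 2910383045673370361328125.
Check values of n near the boundary:
  n = 2166: C(2166, 9) = 2844037944203015677277940; 2844037944203015677277940 < 2910383045673370361328125? YES
  n = 2167: C(2167, 9) = 2855899084841489792706810; 2855899084841489792706810 < 2910383045673370361328125? YES
  n = 2168: C(2168, 9) = 2867804175977929537095120; 2867804175977929537095120 < 2910383045673370361328125? YES
  n = 2169: C(2169, 9) = 2879753360044504243499683; 2879753360044504243499683 < 2910383045673370361328125? YES
  n = 2170: C(2170, 9) = 2891746779868845075610510; 2891746779868845075610510 < 2910383045673370361328125? YES
  n = 2171: C(2171, 9) = 2903784578674959601827205; 2903784578674959601827205 < 2910383045673370361328125? YES
  n = 2172: C(2172, 9) = 2915866900084148060642020; 2915866900084148060642020 < 2910383045673370361328125? NO
  n = 2173: C(2173, 9) = 2927993888115921319674265; 2927993888115921319674265 < 2910383045673370361328125? NO
The largest n with C(n, 9) < 2910383045673370361328125 is n = 2171 (where E[X] = 580756915734991920365441/582076609134674072265625 ≈ 0.997733). Hence R_5(9) > 2171, i.e. R_5(9) ≥ 2172.

Largest n = 2171; hence R_5(9) > 2171.


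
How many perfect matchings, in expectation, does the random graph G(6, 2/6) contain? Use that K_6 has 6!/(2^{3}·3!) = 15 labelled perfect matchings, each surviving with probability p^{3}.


K_6 has 6!/(2^{3}·3!) = 15 labelled perfect matchings.
For each such perfect matching H, let X_H = 1 if all 3 edges of H are present in G. Then P[X_H = 1] = p^{3} = (1/3)^{3} = 1/27.
By linearity of expectation: E[X] = Σ_H E[X_H] = 15 · p^{3} = 15 · 1/27 = 5/9.
Numerically: E[X] ≈ 0.5556.

E[X] = 15 · (1/3)^{3} = 5/9 ≈ 0.5556.


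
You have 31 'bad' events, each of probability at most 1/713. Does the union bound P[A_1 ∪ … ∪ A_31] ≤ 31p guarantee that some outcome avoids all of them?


Union bound: P[∪_{i=1}^{31} A_i] ≤ Σ_i P[A_i] ≤ 31·p = 31·(1/713) = 1/23.
Numerically: 1/23 ≈ 0.0435.
Is 1/23 < 1? YES.
Since P[∪ A_i] ≤ 1/23 < 1, the complement has P[∩ A_i^c] ≥ 1 − 1/23 = 22/23 > 0, so some outcome avoids every A_i.

31·p = 1/23 ≈ 0.0435; existence CERTIFIED by the union bound.


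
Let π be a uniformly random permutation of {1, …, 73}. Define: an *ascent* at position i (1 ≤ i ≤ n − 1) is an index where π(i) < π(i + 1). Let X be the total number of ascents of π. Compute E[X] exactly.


Write X = Σ X_I over i = 1, …, 72, with X_I the indicator of one ascent.
There are 72 indicators.
For each fixed i, the pair (π(i), π(i+1)) is a uniformly random ordered pair of distinct values from {1, …, 73}; by symmetry P[π(i) < π(i+1)] = 1/2.
By linearity: E[X] = 72 · (1/2) = (73 − 1) · (1/2) = 36 ≈ 36.00000.

E[X] = 36 = 36.00000.


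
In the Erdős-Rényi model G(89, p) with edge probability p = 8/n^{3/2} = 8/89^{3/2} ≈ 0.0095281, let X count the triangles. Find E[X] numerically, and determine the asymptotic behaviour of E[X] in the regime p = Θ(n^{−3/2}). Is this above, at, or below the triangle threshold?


Number of potential triangles: C(89, 3) = 113564.
Each occurs with probability p³ ≈ (0.0095281)³ ≈ 8.6499766e-07.
By linearity: E[X] = C(89, 3)·p³ ≈ 113564 · 8.6499766e-07 ≈ 0.09823.
Since α = 3/2 > 1, p = c/n^{3/2} = o(1/n) is below the triangle threshold p ~ 1/n. Asymptotically E[X] ~ (c³/6)·n^{3(1−α)} = (8³/6)·n^{-1.5} → 0, so by Markov's inequality G has no triangles w.h.p.

E[X] ≈ 0.09823; in regime p = Θ(1/n^{3/2}) E[X] tends to 0 (below the triangle threshold p ~ 1/n).


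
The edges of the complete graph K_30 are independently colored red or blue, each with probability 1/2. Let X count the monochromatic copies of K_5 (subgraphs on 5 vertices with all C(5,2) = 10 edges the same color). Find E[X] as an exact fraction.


Let X = Σ_S X_S over the C(30, 5) = 142506 subsets S of size 5, where X_S = 1 if the K_5 on S is monochromatic.
For a fixed S, the K_5 on S has C(5, 2) = 10 edges. P[all 10 edges red] = (1/2)^10, and likewise for blue, so P[monochromatic] = 2·(1/2)^10 = 2^{1 − 10} = 1/512.
By linearity: E[X] = C(30, 5) · 2^{1 − 10} = 142506 · 1/512 = 71253/256.
Numerically: E[X] ≈ 278.3320.

E[X] = C(30,5)·2^(1−C(5,2)) = 71253/256 ≈ 278.3320.


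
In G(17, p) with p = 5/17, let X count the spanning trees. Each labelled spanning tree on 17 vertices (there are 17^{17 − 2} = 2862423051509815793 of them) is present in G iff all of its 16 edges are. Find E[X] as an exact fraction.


K_17 has 17^{17 − 2} = 2862423051509815793 labelled spanning trees.
For each such spanning tree H, let X_H = 1 if all 16 edges of H are present in G. Then P[X_H = 1] = p^{16} = (5/17)^{16} = 152587890625/48661191875666868481.
By linearity: E[X] = Σ_H E[X_H] = 2862423051509815793 · p^{16} = 2862423051509815793 · 152587890625/48661191875666868481 = 152587890625/17.
Numerically: E[X] ≈ 8.98e+09.

E[X] = 2862423051509815793 · (5/17)^{16} = 152587890625/17 ≈ 8.98e+09.


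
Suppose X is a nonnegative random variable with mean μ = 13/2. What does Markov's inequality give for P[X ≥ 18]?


μ = E[X] = 13/2, a = 18.
Markov: P[X ≥ 18] ≤ μ/a = (13/2)/18 = 13/36.
Numerically: ≈ 0.361.
(Since a = 18 > μ = 6.500, the bound 13/36 is < 1 and informative.)

P[X ≥ 18] ≤ 13/36 ≈ 0.361.


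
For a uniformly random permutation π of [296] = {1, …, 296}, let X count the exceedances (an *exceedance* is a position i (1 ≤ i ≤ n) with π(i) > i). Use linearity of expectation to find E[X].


Write X = Σ_{i=1}^{296} X_i, where X_i = 1_{π(i) > i}.
For each fixed i, π(i) is uniform over {1, …, 296} (marginal of a uniform permutation), so P[π(i) > i] = (n − i)/n. Summing: Σ_{i=1}^{296} (n − i)/n = (0 + 1 + … + 295)/296 = 296(296 − 1)/(2·296) = (296 − 1)/2.
Hence E[X] = Σ_{i=1}^{296} (296 − i)/296 = 295/2 ≈ 147.5000.

E[X] = 295/2 = 147.5000.


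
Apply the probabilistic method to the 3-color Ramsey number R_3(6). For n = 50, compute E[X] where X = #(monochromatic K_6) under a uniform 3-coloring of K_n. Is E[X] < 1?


E[X] = C(50, 6) · 3^{1 − 15} = 15890700 · 3^{−14} = 15890700/4782969.
As a reduced fraction: E[X] = 5296900/1594323 ≈ 3.32235.
Is E[X] < 1? NO.
Since E[X] ≥ 1, the first-moment bound is inconclusive at n = 50; it does NOT by itself certify R_3(6) > 50.

E[X] = 5296900/1594323 ≈ 3.32235; E[X] ≥ 1; first-moment method inconclusive here.


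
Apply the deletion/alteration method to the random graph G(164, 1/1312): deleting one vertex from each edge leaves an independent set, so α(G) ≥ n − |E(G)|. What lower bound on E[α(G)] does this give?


E[|E(G)|] = C(164, 2)·p = 13366 · (1/1312) = 163/16.
E[α(G)] ≥ n − E[|E(G)|] = 164 − 163/16 = 2461/16.
Numerically: ≈ 153.8125.
(This is only a lower bound; the true E[α(G)] may be larger.)

E[α(G)] ≥ 2461/16 ≈ 153.8125.


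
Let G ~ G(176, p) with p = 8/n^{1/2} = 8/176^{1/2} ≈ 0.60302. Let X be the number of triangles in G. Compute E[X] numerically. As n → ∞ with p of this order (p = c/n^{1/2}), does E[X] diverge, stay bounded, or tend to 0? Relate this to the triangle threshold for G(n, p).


Number of potential triangles: C(176, 3) = 893200.
Each occurs with probability p³ ≈ (0.60302)³ ≈ 2.1928098e-01.
By linearity: E[X] = C(176, 3)·p³ ≈ 893200 · 2.1928098e-01 ≈ 195861.76944.
Since α = 1/2 < 1, p = c/n^{1/2} ≫ 1/n is above the triangle threshold p ~ 1/n. Asymptotically E[X] ~ (c³/6)·n^{3(1−α)} = (8³/6)·n^{1.5} → ∞; triangles are abundant w.h.p.

E[X] ≈ 195861.76944; in regime p = Θ(1/n^{1/2}) E[X] diverges (above the triangle threshold p ~ 1/n).


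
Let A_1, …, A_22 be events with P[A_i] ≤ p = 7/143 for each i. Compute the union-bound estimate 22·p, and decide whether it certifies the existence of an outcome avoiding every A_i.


Union bound: P[∪_{i=1}^{22} A_i] ≤ Σ_i P[A_i] ≤ 22·p = 22·(7/143) = 14/13.
Numerically: 14/13 ≈ 1.076923.
Is 14/13 < 1? NO.
Since the bound 14/13 is ≥ 1, the union bound is uninformative here; it does NOT by itself certify existence.

22·p = 14/13 ≈ 1.076923; existence NOT certified by the union bound.


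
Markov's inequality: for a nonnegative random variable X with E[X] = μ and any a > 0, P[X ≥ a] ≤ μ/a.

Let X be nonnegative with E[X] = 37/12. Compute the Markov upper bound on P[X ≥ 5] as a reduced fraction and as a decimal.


μ = E[X] = 37/12, a = 5.
Markov: P[X ≥ 5] ≤ μ/a = (37/12)/5 = 37/60.
Numerically: ≈ 0.61667.
(Since a = 5 > μ = 3.08333, the bound 37/60 is < 1 and informative.)

P[X ≥ 5] ≤ 37/60 ≈ 0.61667.


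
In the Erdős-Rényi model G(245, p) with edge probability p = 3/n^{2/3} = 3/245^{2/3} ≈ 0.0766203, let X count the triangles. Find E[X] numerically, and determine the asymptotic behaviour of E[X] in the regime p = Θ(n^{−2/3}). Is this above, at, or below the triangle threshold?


Number of potential triangles: C(245, 3) = 2421090.
Each occurs with probability p³ ≈ (0.0766203)³ ≈ 4.49812578e-04.
By linearity: E[X] = C(245, 3)·p³ ≈ 2421090 · 4.49812578e-04 ≈ 1089.036735.
Since α = 2/3 < 1, p = c/n^{2/3} ≫ 1/n is above the triangle threshold p ~ 1/n. Asymptotically E[X] ~ (c³/6)·n^{3(1−α)} = (3³/6)·n^{1} → ∞; triangles are abundant w.h.p.

E[X] ≈ 1089.036735; in regime p = Θ(1/n^{2/3}) E[X] diverges (above the triangle threshold p ~ 1/n).


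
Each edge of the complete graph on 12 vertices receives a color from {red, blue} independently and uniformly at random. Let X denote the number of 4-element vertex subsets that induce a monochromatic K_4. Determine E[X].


Let X = Σ_S X_S over the C(12, 4) = 495 subsets S of size 4, where X_S = 1 if the K_4 on S is monochromatic.
For a fixed S, the K_4 on S has C(4, 2) = 6 edges. P[all 6 edges red] = (1/2)^6, and likewise for blue, so P[monochromatic] = 2·(1/2)^6 = 2^{1 − 6} = 1/32.
Summing: E[X] = C(12, 4) · 2^{1 − 6} = 495 · 1/32 = 495/32.
Numerically: E[X] ≈ 15.46875.

E[X] = C(12,4)·2^(1−C(4,2)) = 495/32 ≈ 15.46875.


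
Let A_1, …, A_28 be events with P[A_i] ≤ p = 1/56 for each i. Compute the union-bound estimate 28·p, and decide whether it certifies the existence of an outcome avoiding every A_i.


Union bound: P[∪_{i=1}^{28} A_i] ≤ Σ_i P[A_i] ≤ 28·p = 28·(1/56) = 1/2.
Numerically: 1/2 ≈ 0.500000.
Is 1/2 < 1? YES.
Since P[∪ A_i] ≤ 1/2 < 1, the complement has P[∩ A_i^c] ≥ 1 − 1/2 = 1/2 > 0, so some outcome avoids every A_i.

28·p = 1/2 ≈ 0.500000; existence CERTIFIED by the union bound.


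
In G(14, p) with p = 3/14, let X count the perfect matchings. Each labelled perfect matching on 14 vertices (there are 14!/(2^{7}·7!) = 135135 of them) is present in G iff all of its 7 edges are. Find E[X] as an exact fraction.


K_14 has 14!/(2^{7}·7!) = 135135 labelled perfect matchings.
For each such perfect matching H, let X_H = 1 if all 7 edges of H are present in G. Then P[X_H = 1] = p^{7} = (3/14)^{7} = 2187/105413504.
By linearity of expectation: E[X] = Σ_H E[X_H] = 135135 · p^{7} = 135135 · 2187/105413504 = 42220035/15059072.
Numerically: E[X] ≈ 2.8.

E[X] = 135135 · (3/14)^{7} = 42220035/15059072 ≈ 2.8.


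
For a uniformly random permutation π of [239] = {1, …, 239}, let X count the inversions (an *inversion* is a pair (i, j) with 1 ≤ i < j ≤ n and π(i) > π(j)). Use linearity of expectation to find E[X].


Write X = Σ X_I over the C(239, 2) = 28441 pairs i < j, with X_I the indicator of one inversion.
There are 28441 indicators.
For each fixed pair i < j, the values π(i) and π(j) are two distinct elements of {1, …, 239} in uniformly random order; by symmetry P[π(i) > π(j)] = 1/2.
By linearity: E[X] = 28441 · (1/2) = C(239, 2) · (1/2) = 28441/2 = 28441/2 ≈ 14220.50000.

E[X] = 28441/2 = 14220.50000.


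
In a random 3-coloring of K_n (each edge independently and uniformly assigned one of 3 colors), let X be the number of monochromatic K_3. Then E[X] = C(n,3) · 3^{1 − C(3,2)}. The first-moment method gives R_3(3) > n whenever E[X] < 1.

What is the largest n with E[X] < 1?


We need C(n, 3) · 3^{1 − 3} < 1, i.e. C(n, 3) < 3^{3 − 1} = 9.
Check values of n near the boundary:
  n = 3: C(3, 3) = 1; 1 < 9? YES
  n = 4: C(4, 3) = 4; 4 < 9? YES
  n = 5: C(5, 3) = 10; 10 < 9? NO
  n = 6: C(6, 3) = 20; 20 < 9? NO
The largest n with C(n, 3) < 9 is n = 4 (where E[X] = 4/9 ≈ 0.444444). Hence R_3(3) > 4, i.e. R_3(3) ≥ 5.

Largest n = 4; hence R_3(3) > 4.


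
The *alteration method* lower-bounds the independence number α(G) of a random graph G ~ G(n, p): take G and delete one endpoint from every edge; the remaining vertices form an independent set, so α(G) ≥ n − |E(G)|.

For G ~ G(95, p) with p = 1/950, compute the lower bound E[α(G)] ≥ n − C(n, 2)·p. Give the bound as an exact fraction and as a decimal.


E[|E(G)|] = C(95, 2)·p = 4465 · (1/950) = 47/10.
E[α(G)] ≥ n − E[|E(G)|] = 95 − 47/10 = 903/10.
Numerically: ≈ 90.30000.
(This is only a lower bound; the true E[α(G)] may be larger.)

E[α(G)] ≥ 903/10 ≈ 90.30000.


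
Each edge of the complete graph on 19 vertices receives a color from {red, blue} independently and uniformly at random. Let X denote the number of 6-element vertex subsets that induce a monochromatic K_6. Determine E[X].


Let X = Σ_S X_S over the C(19, 6) = 27132 subsets S of size 6, where X_S = 1 if the K_6 on S is monochromatic.
For a fixed S, the K_6 on S has C(6, 2) = 15 edges. P[all 15 edges red] = (1/2)^15, and likewise for blue, so P[monochromatic] = 2·(1/2)^15 = 2^{1 − 15} = 1/16384.
By linearity of expectation: E[X] = C(19, 6) · 2^{1 − 15} = 27132 · 1/16384 = 6783/4096.
Numerically: E[X] ≈ 1.6560.

E[X] = C(19,6)·2^(1−C(6,2)) = 6783/4096 ≈ 1.6560.


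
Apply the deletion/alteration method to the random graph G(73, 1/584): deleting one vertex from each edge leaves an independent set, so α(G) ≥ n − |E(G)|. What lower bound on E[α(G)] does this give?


E[|E(G)|] = C(73, 2)·p = 2628 · (1/584) = 9/2.
E[α(G)] ≥ n − E[|E(G)|] = 73 − 9/2 = 137/2.
Numerically: ≈ 68.5000.
(This is only a lower bound; the true E[α(G)] may be larger.)

E[α(G)] ≥ 137/2 ≈ 68.5000.


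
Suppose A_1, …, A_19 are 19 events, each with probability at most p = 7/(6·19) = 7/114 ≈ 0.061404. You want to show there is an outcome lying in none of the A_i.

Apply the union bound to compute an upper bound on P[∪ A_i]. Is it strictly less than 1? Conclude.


Union bound: P[∪_{i=1}^{19} A_i] ≤ Σ_i P[A_i] ≤ 19·p = 19·(7/114) = 7/6.
Numerically: 7/6 ≈ 1.166667.
Is 7/6 < 1? NO.
Since the bound 7/6 is ≥ 1, the union bound is uninformative here; it does NOT by itself certify existence.

19·p = 7/6 ≈ 1.166667; existence NOT certified by the union bound.


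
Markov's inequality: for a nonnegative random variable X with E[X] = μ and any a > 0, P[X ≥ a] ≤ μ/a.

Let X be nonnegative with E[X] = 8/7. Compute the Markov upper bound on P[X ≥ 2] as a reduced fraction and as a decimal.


μ = E[X] = 8/7, a = 2.
Markov: P[X ≥ 2] ≤ μ/a = (8/7)/2 = 4/7.
Numerically: ≈ 0.571429.
(Since a = 2 > μ = 1.142857, the bound 4/7 is < 1 and informative.)

P[X ≥ 2] ≤ 4/7 ≈ 0.571429.


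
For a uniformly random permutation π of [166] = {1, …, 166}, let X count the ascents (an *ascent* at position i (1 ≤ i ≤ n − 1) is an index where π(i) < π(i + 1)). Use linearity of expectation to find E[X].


Write X = Σ X_I over i = 1, …, 165, with X_I the indicator of one ascent.
There are 165 indicators.
For each fixed i, the pair (π(i), π(i+1)) is a uniformly random ordered pair of distinct values from {1, …, 166}; by symmetry P[π(i) < π(i+1)] = 1/2.
By linearity: E[X] = 165 · (1/2) = (166 − 1) · (1/2) = 165/2 ≈ 82.500.

E[X] = 165/2 = 82.500.


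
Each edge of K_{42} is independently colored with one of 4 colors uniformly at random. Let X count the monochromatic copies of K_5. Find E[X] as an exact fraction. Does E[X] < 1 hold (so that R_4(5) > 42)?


E[X] = C(42, 5) · 4^{1 − 10} = 850668 · 4^{−9} = 850668/262144.
As a reduced fraction: E[X] = 212667/65536 ≈ 3.2450409.
Is E[X] < 1? NO.
Since E[X] ≥ 1, the first-moment bound is inconclusive at n = 42; it does NOT by itself certify R_4(5) > 42.

E[X] = 212667/65536 ≈ 3.2450409; E[X] ≥ 1; first-moment method inconclusive here.


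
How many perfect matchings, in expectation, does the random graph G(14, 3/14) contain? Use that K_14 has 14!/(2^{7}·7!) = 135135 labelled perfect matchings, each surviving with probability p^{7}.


K_14 has 14!/(2^{7}·7!) = 135135 labelled perfect matchings.
For each such perfect matching H, let X_H = 1 if all 7 edges of H are present in G. Then P[X_H = 1] = p^{7} = (3/14)^{7} = 2187/105413504.
By linearity of expectation: E[X] = Σ_H E[X_H] = 135135 · p^{7} = 135135 · 2187/105413504 = 42220035/15059072.
Numerically: E[X] ≈ 2.804.

E[X] = 135135 · (3/14)^{7} = 42220035/15059072 ≈ 2.804.


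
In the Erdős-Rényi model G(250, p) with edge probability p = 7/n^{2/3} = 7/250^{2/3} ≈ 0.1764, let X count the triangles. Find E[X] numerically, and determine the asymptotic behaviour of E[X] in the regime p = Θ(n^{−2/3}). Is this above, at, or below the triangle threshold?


Number of potential triangles: C(250, 3) = 2573000.
Each occurs with probability p³ ≈ (0.1764)³ ≈ 5.488000e-03.
By linearity: E[X] = C(250, 3)·p³ ≈ 2573000 · 5.488000e-03 ≈ 14120.6240.
Since α = 2/3 < 1, p = c/n^{2/3} ≫ 1/n is above the triangle threshold p ~ 1/n. Asymptotically E[X] ~ (c³/6)·n^{3(1−α)} = (7³/6)·n^{1} → ∞; triangles are abundant w.h.p.

E[X] ≈ 14120.6240; in regime p = Θ(1/n^{2/3}) E[X] diverges (above the triangle threshold p ~ 1/n).


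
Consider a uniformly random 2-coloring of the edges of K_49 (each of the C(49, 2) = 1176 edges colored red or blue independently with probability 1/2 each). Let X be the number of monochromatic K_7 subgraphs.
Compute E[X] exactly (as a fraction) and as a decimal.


Let X = Σ_S X_S over the C(49, 7) = 85900584 subsets S of size 7, where X_S = 1 if the K_7 on S is monochromatic.
For a fixed S, the K_7 on S has C(7, 2) = 21 edges. P[all 21 edges red] = (1/2)^21, and likewise for blue, so P[monochromatic] = 2·(1/2)^21 = 2^{1 − 21} = 1/1048576.
By linearity: E[X] = C(49, 7) · 2^{1 − 21} = 85900584 · 1/1048576 = 10737573/131072.
Numerically: E[X] ≈ 81.92118.

E[X] = C(49,7)·2^(1−C(7,2)) = 10737573/131072 ≈ 81.92118.


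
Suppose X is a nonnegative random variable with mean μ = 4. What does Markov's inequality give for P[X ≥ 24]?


μ = E[X] = 4, a = 24.
Markov: P[X ≥ 24] ≤ μ/a = (4)/24 = 1/6.
Numerically: ≈ 0.1667.
(Since a = 24 > μ = 4.0000, the bound 1/6 is < 1 and informative.)

P[X ≥ 24] ≤ 1/6 ≈ 0.1667.


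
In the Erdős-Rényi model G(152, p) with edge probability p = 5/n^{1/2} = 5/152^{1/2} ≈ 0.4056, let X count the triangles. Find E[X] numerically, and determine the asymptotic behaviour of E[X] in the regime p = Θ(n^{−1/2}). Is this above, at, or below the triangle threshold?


Number of potential triangles: C(152, 3) = 573800.
Each occurs with probability p³ ≈ (0.4056)³ ≈ 6.670289e-02.
By linearity: E[X] = C(152, 3)·p³ ≈ 573800 · 6.670289e-02 ≈ 38274.1165.
Since α = 1/2 < 1, p = c/n^{1/2} ≫ 1/n is above the triangle threshold p ~ 1/n. Asymptotically E[X] ~ (c³/6)·n^{3(1−α)} = (5³/6)·n^{1.5} → ∞; triangles are abundant w.h.p.

E[X] ≈ 38274.1165; in regime p = Θ(1/n^{1/2}) E[X] diverges (above the triangle threshold p ~ 1/n).


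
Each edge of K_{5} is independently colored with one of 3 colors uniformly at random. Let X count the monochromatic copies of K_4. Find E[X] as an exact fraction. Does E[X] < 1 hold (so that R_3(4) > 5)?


E[X] = C(5, 4) · 3^{1 − 6} = 5 · 3^{−5} = 5/243.
As a reduced fraction: E[X] = 5/243 ≈ 0.0206.
Is E[X] < 1? YES.
Since E[X] < 1, there exists a 3-coloring of K_{5} with no monochromatic K_4; hence R_3(4) > 5.

E[X] = 5/243 ≈ 0.0206; E[X] < 1, so R_3(4) > 5.


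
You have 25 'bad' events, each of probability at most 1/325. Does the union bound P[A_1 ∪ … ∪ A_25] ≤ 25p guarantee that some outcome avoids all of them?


Union bound: P[∪_{i=1}^{25} A_i] ≤ Σ_i P[A_i] ≤ 25·p = 25·(1/325) = 1/13.
Numerically: 1/13 ≈ 0.077.
Is 1/13 < 1? YES.
Since P[∪ A_i] ≤ 1/13 < 1, the complement has P[∩ A_i^c] ≥ 1 − 1/13 = 12/13 > 0, so some outcome avoids every A_i.

25·p = 1/13 ≈ 0.077; existence CERTIFIED by the union bound.


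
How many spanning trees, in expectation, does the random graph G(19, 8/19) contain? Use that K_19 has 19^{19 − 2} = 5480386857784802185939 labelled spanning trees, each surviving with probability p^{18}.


K_19 has 19^{19 − 2} = 5480386857784802185939 labelled spanning trees.
For each such spanning tree H, let X_H = 1 if all 18 edges of H are present in G. Then P[X_H = 1] = p^{18} = (8/19)^{18} = 18014398509481984/104127350297911241532841.
By linearity: E[X] = Σ_H E[X_H] = 5480386857784802185939 · p^{18} = 5480386857784802185939 · 18014398509481984/104127350297911241532841 = 18014398509481984/19.
Numerically: E[X] ≈ 9.48e+14.

E[X] = 5480386857784802185939 · (8/19)^{18} = 18014398509481984/19 ≈ 9.48e+14.


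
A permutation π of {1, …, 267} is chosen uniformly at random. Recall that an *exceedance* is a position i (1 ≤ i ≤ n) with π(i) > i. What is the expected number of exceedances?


Write X = Σ_{i=1}^{267} X_i, where X_i = 1_{π(i) > i}.
For each fixed i, π(i) is uniform over {1, …, 267} (marginal of a uniform permutation), so P[π(i) > i] = (n − i)/n. Summing: Σ_{i=1}^{267} (n − i)/n = (0 + 1 + … + 266)/267 = 267(267 − 1)/(2·267) = (267 − 1)/2.
Hence E[X] = Σ_{i=1}^{267} (267 − i)/267 = 133 ≈ 133.000000.

E[X] = 133 = 133.000000.


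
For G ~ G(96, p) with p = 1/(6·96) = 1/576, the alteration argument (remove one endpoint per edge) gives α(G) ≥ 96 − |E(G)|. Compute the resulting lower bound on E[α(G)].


E[|E(G)|] = C(96, 2)·p = 4560 · (1/576) = 95/12.
E[α(G)] ≥ n − E[|E(G)|] = 96 − 95/12 = 1057/12.
Numerically: ≈ 88.083333.
(This is only a lower bound; the true E[α(G)] may be larger.)

E[α(G)] ≥ 1057/12 ≈ 88.083333.


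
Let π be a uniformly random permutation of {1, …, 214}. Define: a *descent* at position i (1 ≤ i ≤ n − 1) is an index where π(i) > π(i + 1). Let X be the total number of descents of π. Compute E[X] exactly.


Write X = Σ X_I over i = 1, …, 213, with X_I the indicator of one descent.
There are 213 indicators.
For each fixed i, the pair (π(i), π(i+1)) is a uniformly random ordered pair of distinct values from {1, …, 214}; by symmetry P[π(i) > π(i+1)] = 1/2.
By linearity: E[X] = 213 · (1/2) = (214 − 1) · (1/2) = 213/2 ≈ 106.500000.

E[X] = 213/2 = 106.500000.


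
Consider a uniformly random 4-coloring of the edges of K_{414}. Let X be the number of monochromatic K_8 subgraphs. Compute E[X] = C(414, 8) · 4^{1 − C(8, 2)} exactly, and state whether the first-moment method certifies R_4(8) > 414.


E[X] = C(414, 8) · 4^{1 − 28} = 19995425223496173 · 4^{−27} = 19995425223496173/18014398509481984.
As a reduced fraction: E[X] = 19995425223496173/18014398509481984 ≈ 1.1100.
Is E[X] < 1? NO.
Since E[X] ≥ 1, the first-moment bound is inconclusive at n = 414; it does NOT by itself certify R_4(8) > 414.

E[X] = 19995425223496173/18014398509481984 ≈ 1.1100; E[X] ≥ 1; first-moment method inconclusive here.


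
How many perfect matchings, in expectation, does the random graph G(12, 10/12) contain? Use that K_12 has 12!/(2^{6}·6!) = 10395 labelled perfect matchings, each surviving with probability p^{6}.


K_12 has 12!/(2^{6}·6!) = 10395 labelled perfect matchings.
For each such perfect matching H, let X_H = 1 if all 6 edges of H are present in G. Then P[X_H = 1] = p^{6} = (5/6)^{6} = 15625/46656.
By linearity: E[X] = Σ_H E[X_H] = 10395 · p^{6} = 10395 · 15625/46656 = 6015625/1728.
Numerically: E[X] ≈ 3481.26.

E[X] = 10395 · (5/6)^{6} = 6015625/1728 ≈ 3481.26.


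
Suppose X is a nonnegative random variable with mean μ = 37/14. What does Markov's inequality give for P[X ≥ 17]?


μ = E[X] = 37/14, a = 17.
Markov: P[X ≥ 17] ≤ μ/a = (37/14)/17 = 37/238.
Numerically: ≈ 0.155.
(Since a = 17 > μ = 2.643, the bound 37/238 is < 1 and informative.)

P[X ≥ 17] ≤ 37/238 ≈ 0.155.


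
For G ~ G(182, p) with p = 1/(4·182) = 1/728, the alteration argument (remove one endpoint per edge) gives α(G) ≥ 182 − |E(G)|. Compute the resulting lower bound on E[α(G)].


E[|E(G)|] = C(182, 2)·p = 16471 · (1/728) = 181/8.
E[α(G)] ≥ n − E[|E(G)|] = 182 − 181/8 = 1275/8.
Numerically: ≈ 159.375000.
(This is only a lower bound; the true E[α(G)] may be larger.)

E[α(G)] ≥ 1275/8 ≈ 159.375000.


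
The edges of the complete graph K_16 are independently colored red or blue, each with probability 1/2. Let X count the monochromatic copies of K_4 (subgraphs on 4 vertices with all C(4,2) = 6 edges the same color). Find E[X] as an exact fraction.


Let X = Σ_S X_S over the C(16, 4) = 1820 subsets S of size 4, where X_S = 1 if the K_4 on S is monochromatic.
For a fixed S, the K_4 on S has C(4, 2) = 6 edges. P[all 6 edges red] = (1/2)^6, and likewise for blue, so P[monochromatic] = 2·(1/2)^6 = 2^{1 − 6} = 1/32.
By linearity: E[X] = C(16, 4) · 2^{1 − 6} = 1820 · 1/32 = 455/8.
Numerically: E[X] ≈ 56.875000.

E[X] = C(16,4)·2^(1−C(4,2)) = 455/8 ≈ 56.875000.


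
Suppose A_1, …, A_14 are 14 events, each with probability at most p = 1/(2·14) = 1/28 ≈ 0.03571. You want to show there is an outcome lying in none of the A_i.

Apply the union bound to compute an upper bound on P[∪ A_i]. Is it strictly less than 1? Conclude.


Union bound: P[∪_{i=1}^{14} A_i] ≤ Σ_i P[A_i] ≤ 14·p = 14·(1/28) = 1/2.
Numerically: 1/2 ≈ 0.50000.
Is 1/2 < 1? YES.
Since P[∪ A_i] ≤ 1/2 < 1, the complement has P[∩ A_i^c] ≥ 1 − 1/2 = 1/2 > 0, so some outcome avoids every A_i.

14·p = 1/2 ≈ 0.50000; existence CERTIFIED by the union bound.


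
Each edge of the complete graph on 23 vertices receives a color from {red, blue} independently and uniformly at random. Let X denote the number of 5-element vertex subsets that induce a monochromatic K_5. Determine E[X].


Let X = Σ_S X_S over the C(23, 5) = 33649 subsets S of size 5, where X_S = 1 if the K_5 on S is monochromatic.
For a fixed S, the K_5 on S has C(5, 2) = 10 edges. P[all 10 edges red] = (1/2)^10, and likewise for blue, so P[monochromatic] = 2·(1/2)^10 = 2^{1 − 10} = 1/512.
By linearity: E[X] = C(23, 5) · 2^{1 − 10} = 33649 · 1/512 = 33649/512.
Numerically: E[X] ≈ 65.72070.

E[X] = C(23,5)·2^(1−C(5,2)) = 33649/512 ≈ 65.72070.


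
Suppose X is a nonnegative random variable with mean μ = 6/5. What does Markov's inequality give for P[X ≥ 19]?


μ = E[X] = 6/5, a = 19.
Markov: P[X ≥ 19] ≤ μ/a = (6/5)/19 = 6/95.
Numerically: ≈ 0.063.
(Since a = 19 > μ = 1.200, the bound 6/95 is < 1 and informative.)

P[X ≥ 19] ≤ 6/95 ≈ 0.063.


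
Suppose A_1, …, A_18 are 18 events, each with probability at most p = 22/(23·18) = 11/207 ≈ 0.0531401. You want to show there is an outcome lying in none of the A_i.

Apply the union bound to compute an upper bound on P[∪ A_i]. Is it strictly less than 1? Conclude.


Union bound: P[∪_{i=1}^{18} A_i] ≤ Σ_i P[A_i] ≤ 18·p = 18·(11/207) = 22/23.
Numerically: 22/23 ≈ 0.9565217.
Is 22/23 < 1? YES.
Since P[∪ A_i] ≤ 22/23 < 1, the complement has P[∩ A_i^c] ≥ 1 − 22/23 = 1/23 > 0, so some outcome avoids every A_i.

18·p = 22/23 ≈ 0.9565217; existence CERTIFIED by the union bound.


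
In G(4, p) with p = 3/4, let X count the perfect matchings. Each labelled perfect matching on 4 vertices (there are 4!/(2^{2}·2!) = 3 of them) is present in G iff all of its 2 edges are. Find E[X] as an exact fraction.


K_4 has 4!/(2^{2}·2!) = 3 labelled perfect matchings.
For each such perfect matching H, let X_H = 1 if all 2 edges of H are present in G. Then P[X_H = 1] = p^{2} = (3/4)^{2} = 9/16.
By linearity: E[X] = Σ_H E[X_H] = 3 · p^{2} = 3 · 9/16 = 27/16.
Numerically: E[X] ≈ 1.6875.

E[X] = 3 · (3/4)^{2} = 27/16 ≈ 1.6875.
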